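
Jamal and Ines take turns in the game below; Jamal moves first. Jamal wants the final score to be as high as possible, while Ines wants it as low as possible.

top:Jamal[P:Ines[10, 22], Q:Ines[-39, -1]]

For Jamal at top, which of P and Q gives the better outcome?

P (Ines): min(10, 22) = 10
Q (Ines): min(-39, -1) = -39
Jamal prefers the higher value; P=10, Q=-39. P is better since 10 > -39.

P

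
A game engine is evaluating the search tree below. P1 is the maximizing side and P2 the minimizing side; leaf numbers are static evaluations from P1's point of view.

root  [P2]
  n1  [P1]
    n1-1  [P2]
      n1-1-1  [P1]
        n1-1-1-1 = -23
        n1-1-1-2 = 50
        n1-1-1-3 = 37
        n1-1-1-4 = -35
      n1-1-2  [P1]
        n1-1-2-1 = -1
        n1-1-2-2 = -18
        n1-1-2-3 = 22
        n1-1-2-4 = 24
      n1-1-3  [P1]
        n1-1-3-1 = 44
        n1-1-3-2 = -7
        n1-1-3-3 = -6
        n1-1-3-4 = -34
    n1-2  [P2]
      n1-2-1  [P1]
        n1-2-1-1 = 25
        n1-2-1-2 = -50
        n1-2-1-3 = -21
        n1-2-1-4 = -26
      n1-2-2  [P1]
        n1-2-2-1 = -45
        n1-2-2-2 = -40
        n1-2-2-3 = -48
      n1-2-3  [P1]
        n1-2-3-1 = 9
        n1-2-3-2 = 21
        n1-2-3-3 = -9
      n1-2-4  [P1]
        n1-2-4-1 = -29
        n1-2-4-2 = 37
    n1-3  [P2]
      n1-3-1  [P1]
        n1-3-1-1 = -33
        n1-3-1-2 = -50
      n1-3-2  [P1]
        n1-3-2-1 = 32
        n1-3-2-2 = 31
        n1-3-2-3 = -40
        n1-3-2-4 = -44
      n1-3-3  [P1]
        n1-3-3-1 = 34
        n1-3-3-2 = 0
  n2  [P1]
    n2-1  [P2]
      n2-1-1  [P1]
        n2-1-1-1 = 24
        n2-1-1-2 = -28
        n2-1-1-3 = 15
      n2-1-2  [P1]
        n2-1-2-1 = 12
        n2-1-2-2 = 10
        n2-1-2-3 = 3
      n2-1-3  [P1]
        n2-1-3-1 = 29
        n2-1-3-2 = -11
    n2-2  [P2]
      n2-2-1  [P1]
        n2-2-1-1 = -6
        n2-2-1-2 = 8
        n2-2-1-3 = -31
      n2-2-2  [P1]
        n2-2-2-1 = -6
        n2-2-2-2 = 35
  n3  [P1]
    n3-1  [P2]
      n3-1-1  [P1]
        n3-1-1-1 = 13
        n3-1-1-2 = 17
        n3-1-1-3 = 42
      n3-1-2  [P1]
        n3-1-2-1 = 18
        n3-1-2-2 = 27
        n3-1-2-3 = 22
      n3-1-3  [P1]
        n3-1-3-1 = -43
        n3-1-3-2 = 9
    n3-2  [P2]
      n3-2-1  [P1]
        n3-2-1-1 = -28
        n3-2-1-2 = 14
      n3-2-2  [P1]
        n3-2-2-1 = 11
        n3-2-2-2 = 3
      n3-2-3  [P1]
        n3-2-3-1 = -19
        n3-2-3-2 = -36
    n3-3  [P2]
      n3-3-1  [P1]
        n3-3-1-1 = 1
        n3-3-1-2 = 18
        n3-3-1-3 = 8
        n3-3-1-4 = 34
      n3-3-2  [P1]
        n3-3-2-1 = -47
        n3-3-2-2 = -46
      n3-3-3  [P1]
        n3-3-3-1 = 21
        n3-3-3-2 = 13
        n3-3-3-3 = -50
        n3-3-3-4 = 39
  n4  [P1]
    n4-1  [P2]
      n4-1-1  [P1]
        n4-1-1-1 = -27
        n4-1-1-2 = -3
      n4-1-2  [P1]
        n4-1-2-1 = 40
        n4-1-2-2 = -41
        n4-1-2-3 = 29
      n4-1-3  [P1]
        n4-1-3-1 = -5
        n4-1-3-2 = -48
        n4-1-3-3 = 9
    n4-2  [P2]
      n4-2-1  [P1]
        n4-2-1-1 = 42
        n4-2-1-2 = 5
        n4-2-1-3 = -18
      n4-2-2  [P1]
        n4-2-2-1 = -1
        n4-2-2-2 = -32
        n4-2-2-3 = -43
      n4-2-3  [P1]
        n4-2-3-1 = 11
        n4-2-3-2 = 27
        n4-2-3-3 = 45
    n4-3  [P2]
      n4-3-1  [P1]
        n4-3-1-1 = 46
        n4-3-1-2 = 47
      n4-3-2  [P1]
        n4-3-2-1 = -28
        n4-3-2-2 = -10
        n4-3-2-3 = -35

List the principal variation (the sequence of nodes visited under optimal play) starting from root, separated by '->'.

n1-1-1 (P1): max(-23, 50, 37, -35) = 50
n1-1-2 (P1): max(-1, -18, 22, 24) = 24
n1-1-3 (P1): max(44, -7, -6, -34) = 44
n1-1 (P2): min(50, 24, 44) = 24
n1-2-1 (P1): max(25, -50, -21, -26) = 25
n1-2-2 (P1): max(-45, -40, -48) = -40
n1-2-3 (P1): max(9, 21, -9) = 21
n1-2-4 (P1): max(-29, 37) = 37
n1-2 (P2): min(25, -40, 21, 37) = -40
n1-3-1 (P1): max(-33, -50) = -33
n1-3-2 (P1): max(32, 31, -40, -44) = 32
n1-3-3 (P1): max(34, 0) = 34
n1-3 (P2): min(-33, 32, 34) = -33
n1 (P1): max(24, -40, -33) = 24
n2-1-1 (P1): max(24, -28, 15) = 24
n2-1-2 (P1): max(12, 10, 3) = 12
n2-1-3 (P1): max(29, -11) = 29
n2-1 (P2): min(24, 12, 29) = 12
n2-2-1 (P1): max(-6, 8, -31) = 8
n2-2-2 (P1): max(-6, 35) = 35
n2-2 (P2): min(8, 35) = 8
n2 (P1): max(12, 8) = 12
n3-1-1 (P1): max(13, 17, 42) = 42
n3-1-2 (P1): max(18, 27, 22) = 27
n3-1-3 (P1): max(-43, 9) = 9
n3-1 (P2): min(42, 27, 9) = 9
n3-2-1 (P1): max(-28, 14) = 14
n3-2-2 (P1): max(11, 3) = 11
n3-2-3 (P1): max(-19, -36) = -19
n3-2 (P2): min(14, 11, -19) = -19
n3-3-1 (P1): max(1, 18, 8, 34) = 34
n3-3-2 (P1): max(-47, -46) = -46
n3-3-3 (P1): max(21, 13, -50, 39) = 39
n3-3 (P2): min(34, -46, 39) = -46
n3 (P1): max(9, -19, -46) = 9
n4-1-1 (P1): max(-27, -3) = -3
n4-1-2 (P1): max(40, -41, 29) = 40
n4-1-3 (P1): max(-5, -48, 9) = 9
n4-1 (P2): min(-3, 40, 9) = -3
n4-2-1 (P1): max(42, 5, -18) = 42
n4-2-2 (P1): max(-1, -32, -43) = -1
n4-2-3 (P1): max(11, 27, 45) = 45
n4-2 (P2): min(42, -1, 45) = -1
n4-3-1 (P1): max(46, 47) = 47
n4-3-2 (P1): max(-28, -10, -35) = -10
n4-3 (P2): min(47, -10) = -10
n4 (P1): max(-3, -1, -10) = -1
root (P2): min(24, 12, 9, -1) = -1
At root, P2 picks n4 (lowest: -1).
At n4, P1 picks n4-2 (highest: -1).
At n4-2, P2 picks n4-2-2 (lowest: -1).
At n4-2-2, P1 picks n4-2-2-1 (highest: -1).
Terminal value -1.

root -> n4 -> n4-2 -> n4-2-2 -> n4-2-2-1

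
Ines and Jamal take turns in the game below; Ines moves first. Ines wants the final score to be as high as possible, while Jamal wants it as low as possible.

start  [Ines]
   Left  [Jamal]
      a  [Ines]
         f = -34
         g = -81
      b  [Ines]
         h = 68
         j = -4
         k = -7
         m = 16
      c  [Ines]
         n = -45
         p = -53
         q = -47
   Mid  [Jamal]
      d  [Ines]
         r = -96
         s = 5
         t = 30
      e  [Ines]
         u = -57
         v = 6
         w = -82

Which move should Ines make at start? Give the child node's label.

Mid

a (Ines): max(-34, -81) = -34
b (Ines): max(68, -4, -7, 16) = 68
c (Ines): max(-45, -53, -47) = -45
Left (Jamal): min(-34, 68, -45) = -45
d (Ines): max(-96, 5, 30) = 30
e (Ines): max(-57, 6, -82) = 6
Mid (Jamal): min(30, 6) = 6
start (Ines): max(-45, 6) = 6
Ines at start wants the highest of {Left=-45, Mid=6}, so chooses Mid.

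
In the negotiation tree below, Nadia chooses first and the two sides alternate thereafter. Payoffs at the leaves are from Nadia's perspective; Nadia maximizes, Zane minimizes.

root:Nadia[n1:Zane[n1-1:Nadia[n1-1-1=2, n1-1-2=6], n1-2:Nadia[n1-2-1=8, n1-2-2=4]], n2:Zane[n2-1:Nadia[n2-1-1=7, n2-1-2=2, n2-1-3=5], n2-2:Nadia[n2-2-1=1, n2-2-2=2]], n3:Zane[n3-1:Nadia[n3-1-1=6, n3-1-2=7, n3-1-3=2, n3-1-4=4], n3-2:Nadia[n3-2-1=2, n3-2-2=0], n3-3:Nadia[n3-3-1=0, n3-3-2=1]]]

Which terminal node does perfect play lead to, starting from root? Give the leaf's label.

n1-1 (Nadia): max(2, 6) = 6
n1-2 (Nadia): max(8, 4) = 8
n1 (Zane): min(6, 8) = 6
n2-1 (Nadia): max(7, 2, 5) = 7
n2-2 (Nadia): max(1, 2) = 2
n2 (Zane): min(7, 2) = 2
n3-1 (Nadia): max(6, 7, 2, 4) = 7
n3-2 (Nadia): max(2, 0) = 2
n3-3 (Nadia): max(0, 1) = 1
n3 (Zane): min(7, 2, 1) = 1
root (Nadia): max(6, 2, 1) = 6
At root, Nadia picks n1 (highest: 6).
At n1, Zane picks n1-1 (lowest: 6).
At n1-1, Nadia picks n1-1-2 (highest: 6).
Terminal value 6.

n1-1-2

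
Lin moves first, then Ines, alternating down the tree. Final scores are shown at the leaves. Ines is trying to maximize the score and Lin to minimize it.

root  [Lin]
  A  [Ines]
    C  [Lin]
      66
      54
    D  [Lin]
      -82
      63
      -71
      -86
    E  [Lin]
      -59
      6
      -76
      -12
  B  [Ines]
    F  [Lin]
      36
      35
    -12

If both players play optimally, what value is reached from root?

C (Lin): min(66, 54) = 54
D (Lin): min(-82, 63, -71, -86) = -86
E (Lin): min(-59, 6, -76, -12) = -76
A (Ines): max(54, -86, -76) = 54
F (Lin): min(36, 35) = 35
B (Ines): max(35, -12) = 35
root (Lin): min(54, 35) = 35

35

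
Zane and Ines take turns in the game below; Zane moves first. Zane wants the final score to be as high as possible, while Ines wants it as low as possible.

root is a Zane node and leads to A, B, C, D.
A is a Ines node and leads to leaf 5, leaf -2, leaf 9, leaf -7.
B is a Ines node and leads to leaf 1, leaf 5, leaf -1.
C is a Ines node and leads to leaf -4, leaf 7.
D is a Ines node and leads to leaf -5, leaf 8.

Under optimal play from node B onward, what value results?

B (Ines): min(1, 5, -1) = -1

-1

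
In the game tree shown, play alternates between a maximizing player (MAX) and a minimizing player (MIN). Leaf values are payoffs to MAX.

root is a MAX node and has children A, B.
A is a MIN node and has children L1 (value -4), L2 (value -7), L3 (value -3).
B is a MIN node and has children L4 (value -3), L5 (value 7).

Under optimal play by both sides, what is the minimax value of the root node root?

-3

A (MIN): min(-4, -7, -3) = -7
B (MIN): min(-3, 7) = -3
root (MAX): max(-7, -3) = -3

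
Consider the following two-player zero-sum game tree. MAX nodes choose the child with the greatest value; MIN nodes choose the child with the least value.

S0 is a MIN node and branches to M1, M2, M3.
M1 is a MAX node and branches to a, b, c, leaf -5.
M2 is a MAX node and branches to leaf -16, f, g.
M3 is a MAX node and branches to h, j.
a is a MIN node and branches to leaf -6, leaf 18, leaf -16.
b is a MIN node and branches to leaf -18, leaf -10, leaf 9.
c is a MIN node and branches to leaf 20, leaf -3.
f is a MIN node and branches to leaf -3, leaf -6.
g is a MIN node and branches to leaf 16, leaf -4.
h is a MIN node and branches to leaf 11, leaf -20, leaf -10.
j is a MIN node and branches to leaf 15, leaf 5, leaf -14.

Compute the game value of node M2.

-4

f (MIN): min(-3, -6) = -6
g (MIN): min(16, -4) = -4
M2 (MAX): max(-16, -6, -4) = -4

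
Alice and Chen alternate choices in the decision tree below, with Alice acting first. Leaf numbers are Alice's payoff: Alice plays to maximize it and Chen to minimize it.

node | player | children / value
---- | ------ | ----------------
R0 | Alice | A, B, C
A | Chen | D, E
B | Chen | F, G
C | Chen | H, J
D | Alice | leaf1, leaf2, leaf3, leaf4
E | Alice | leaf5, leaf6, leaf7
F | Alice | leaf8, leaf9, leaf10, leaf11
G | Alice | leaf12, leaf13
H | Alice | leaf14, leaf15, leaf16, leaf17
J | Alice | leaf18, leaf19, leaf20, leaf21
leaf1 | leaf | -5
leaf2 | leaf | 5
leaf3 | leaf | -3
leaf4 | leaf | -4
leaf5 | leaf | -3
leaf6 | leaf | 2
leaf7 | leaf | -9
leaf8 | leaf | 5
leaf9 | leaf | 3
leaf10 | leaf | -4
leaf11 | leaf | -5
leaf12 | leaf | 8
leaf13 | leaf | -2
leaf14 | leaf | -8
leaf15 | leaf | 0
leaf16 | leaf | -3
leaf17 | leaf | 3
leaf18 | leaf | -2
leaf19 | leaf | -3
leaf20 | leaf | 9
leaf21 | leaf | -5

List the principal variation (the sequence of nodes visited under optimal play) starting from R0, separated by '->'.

D (Alice): max(-5, 5, -3, -4) = 5
E (Alice): max(-3, 2, -9) = 2
A (Chen): min(5, 2) = 2
F (Alice): max(5, 3, -4, -5) = 5
G (Alice): max(8, -2) = 8
B (Chen): min(5, 8) = 5
H (Alice): max(-8, 0, -3, 3) = 3
J (Alice): max(-2, -3, 9, -5) = 9
C (Chen): min(3, 9) = 3
R0 (Alice): max(2, 5, 3) = 5
At R0, Alice picks B (highest: 5).
At B, Chen picks F (lowest: 5).
At F, Alice picks leaf8 (highest: 5).
Terminal value 5.

R0 -> B -> F -> leaf8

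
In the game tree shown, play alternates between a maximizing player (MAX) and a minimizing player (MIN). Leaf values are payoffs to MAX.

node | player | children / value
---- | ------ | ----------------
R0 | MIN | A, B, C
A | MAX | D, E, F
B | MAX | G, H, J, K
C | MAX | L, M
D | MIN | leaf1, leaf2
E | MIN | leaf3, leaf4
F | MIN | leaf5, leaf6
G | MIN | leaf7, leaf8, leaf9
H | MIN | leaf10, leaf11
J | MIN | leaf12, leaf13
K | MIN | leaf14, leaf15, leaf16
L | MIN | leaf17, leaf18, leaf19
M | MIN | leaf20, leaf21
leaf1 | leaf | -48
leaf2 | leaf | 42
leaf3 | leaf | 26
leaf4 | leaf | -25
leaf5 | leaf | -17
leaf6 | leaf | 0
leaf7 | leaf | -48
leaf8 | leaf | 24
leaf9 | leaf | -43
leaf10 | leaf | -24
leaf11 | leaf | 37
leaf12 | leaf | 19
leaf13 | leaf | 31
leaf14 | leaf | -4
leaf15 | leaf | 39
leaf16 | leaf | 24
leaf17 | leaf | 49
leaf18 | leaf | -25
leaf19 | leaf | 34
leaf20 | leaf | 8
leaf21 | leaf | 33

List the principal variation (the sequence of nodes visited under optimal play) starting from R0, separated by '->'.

D (MIN): min(-48, 42) = -48
E (MIN): min(26, -25) = -25
F (MIN): min(-17, 0) = -17
A (MAX): max(-48, -25, -17) = -17
G (MIN): min(-48, 24, -43) = -48
H (MIN): min(-24, 37) = -24
J (MIN): min(19, 31) = 19
K (MIN): min(-4, 39, 24) = -4
B (MAX): max(-48, -24, 19, -4) = 19
L (MIN): min(49, -25, 34) = -25
M (MIN): min(8, 33) = 8
C (MAX): max(-25, 8) = 8
R0 (MIN): min(-17, 19, 8) = -17
At R0, MIN picks A (lowest: -17).
At A, MAX picks F (highest: -17).
At F, MIN picks leaf5 (lowest: -17).
Terminal value -17.

R0 -> A -> F -> leaf5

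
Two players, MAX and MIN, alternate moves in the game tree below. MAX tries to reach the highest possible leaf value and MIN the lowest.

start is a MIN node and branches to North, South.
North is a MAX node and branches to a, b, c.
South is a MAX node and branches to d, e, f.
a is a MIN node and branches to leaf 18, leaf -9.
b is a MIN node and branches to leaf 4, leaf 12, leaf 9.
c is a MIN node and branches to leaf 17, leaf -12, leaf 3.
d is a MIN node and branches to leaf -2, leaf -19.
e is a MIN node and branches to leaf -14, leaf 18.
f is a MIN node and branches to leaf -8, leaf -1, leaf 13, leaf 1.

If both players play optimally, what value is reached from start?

a (MIN): min(18, -9) = -9
b (MIN): min(4, 12, 9) = 4
c (MIN): min(17, -12, 3) = -12
North (MAX): max(-9, 4, -12) = 4
d (MIN): min(-2, -19) = -19
e (MIN): min(-14, 18) = -14
f (MIN): min(-8, -1, 13, 1) = -8
South (MAX): max(-19, -14, -8) = -8
start (MIN): min(4, -8) = -8

-8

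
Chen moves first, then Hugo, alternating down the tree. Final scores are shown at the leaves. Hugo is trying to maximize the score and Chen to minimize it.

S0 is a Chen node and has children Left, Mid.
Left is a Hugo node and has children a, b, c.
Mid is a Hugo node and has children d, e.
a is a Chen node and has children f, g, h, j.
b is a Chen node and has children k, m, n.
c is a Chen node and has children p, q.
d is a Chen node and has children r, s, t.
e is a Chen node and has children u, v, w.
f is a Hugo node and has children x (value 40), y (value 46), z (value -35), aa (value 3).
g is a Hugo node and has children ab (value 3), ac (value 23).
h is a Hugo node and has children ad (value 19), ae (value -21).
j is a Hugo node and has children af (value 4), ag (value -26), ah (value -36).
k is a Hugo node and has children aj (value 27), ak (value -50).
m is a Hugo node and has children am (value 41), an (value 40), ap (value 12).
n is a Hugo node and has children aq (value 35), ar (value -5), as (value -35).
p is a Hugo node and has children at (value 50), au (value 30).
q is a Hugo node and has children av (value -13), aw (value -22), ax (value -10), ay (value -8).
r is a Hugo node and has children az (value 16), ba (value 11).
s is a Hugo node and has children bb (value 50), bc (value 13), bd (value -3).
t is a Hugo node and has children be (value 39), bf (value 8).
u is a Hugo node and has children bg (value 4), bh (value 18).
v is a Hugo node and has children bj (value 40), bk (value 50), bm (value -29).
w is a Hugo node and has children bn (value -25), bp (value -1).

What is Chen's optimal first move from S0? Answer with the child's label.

f (Hugo): max(40, 46, -35, 3) = 46
g (Hugo): max(3, 23) = 23
h (Hugo): max(19, -21) = 19
j (Hugo): max(4, -26, -36) = 4
a (Chen): min(46, 23, 19, 4) = 4
k (Hugo): max(27, -50) = 27
m (Hugo): max(41, 40, 12) = 41
n (Hugo): max(35, -5, -35) = 35
b (Chen): min(27, 41, 35) = 27
p (Hugo): max(50, 30) = 50
q (Hugo): max(-13, -22, -10, -8) = -8
c (Chen): min(50, -8) = -8
Left (Hugo): max(4, 27, -8) = 27
r (Hugo): max(16, 11) = 16
s (Hugo): max(50, 13, -3) = 50
t (Hugo): max(39, 8) = 39
d (Chen): min(16, 50, 39) = 16
u (Hugo): max(4, 18) = 18
v (Hugo): max(40, 50, -29) = 50
w (Hugo): max(-25, -1) = -1
e (Chen): min(18, 50, -1) = -1
Mid (Hugo): max(16, -1) = 16
S0 (Chen): min(27, 16) = 16
Chen at S0 wants the lowest of {Left=27, Mid=16}, so chooses Mid.

Mid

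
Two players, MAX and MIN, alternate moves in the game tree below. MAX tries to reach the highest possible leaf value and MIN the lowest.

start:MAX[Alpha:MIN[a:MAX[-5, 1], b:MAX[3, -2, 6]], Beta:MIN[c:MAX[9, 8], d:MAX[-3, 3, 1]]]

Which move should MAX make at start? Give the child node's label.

Beta

a (MAX): max(-5, 1) = 1
b (MAX): max(3, -2, 6) = 6
Alpha (MIN): min(1, 6) = 1
c (MAX): max(9, 8) = 9
d (MAX): max(-3, 3, 1) = 3
Beta (MIN): min(9, 3) = 3
start (MAX): max(1, 3) = 3
MAX at start wants the highest of {Alpha=1, Beta=3}, so chooses Beta.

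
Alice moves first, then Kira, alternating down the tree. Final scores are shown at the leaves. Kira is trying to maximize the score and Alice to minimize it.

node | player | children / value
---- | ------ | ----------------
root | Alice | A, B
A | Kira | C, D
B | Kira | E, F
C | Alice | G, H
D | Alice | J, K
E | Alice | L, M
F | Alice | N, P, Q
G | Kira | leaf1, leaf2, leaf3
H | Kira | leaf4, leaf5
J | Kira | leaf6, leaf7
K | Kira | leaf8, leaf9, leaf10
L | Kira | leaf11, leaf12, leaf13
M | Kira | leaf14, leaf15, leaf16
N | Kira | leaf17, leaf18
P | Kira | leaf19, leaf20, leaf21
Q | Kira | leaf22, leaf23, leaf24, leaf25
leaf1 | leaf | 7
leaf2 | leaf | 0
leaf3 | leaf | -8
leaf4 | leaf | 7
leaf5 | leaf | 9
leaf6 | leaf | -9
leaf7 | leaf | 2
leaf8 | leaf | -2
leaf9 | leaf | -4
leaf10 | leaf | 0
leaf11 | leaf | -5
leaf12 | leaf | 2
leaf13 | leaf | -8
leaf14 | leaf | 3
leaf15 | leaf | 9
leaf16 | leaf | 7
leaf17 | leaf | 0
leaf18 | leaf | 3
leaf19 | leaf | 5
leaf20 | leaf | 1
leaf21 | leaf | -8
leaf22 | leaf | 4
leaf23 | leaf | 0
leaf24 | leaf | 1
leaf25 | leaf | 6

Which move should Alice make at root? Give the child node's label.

G (Kira): max(7, 0, -8) = 7
H (Kira): max(7, 9) = 9
C (Alice): min(7, 9) = 7
J (Kira): max(-9, 2) = 2
K (Kira): max(-2, -4, 0) = 0
D (Alice): min(2, 0) = 0
A (Kira): max(7, 0) = 7
L (Kira): max(-5, 2, -8) = 2
M (Kira): max(3, 9, 7) = 9
E (Alice): min(2, 9) = 2
N (Kira): max(0, 3) = 3
P (Kira): max(5, 1, -8) = 5
Q (Kira): max(4, 0, 1, 6) = 6
F (Alice): min(3, 5, 6) = 3
B (Kira): max(2, 3) = 3
root (Alice): min(7, 3) = 3
Alice at root wants the lowest of {A=7, B=3}, so chooses B.

B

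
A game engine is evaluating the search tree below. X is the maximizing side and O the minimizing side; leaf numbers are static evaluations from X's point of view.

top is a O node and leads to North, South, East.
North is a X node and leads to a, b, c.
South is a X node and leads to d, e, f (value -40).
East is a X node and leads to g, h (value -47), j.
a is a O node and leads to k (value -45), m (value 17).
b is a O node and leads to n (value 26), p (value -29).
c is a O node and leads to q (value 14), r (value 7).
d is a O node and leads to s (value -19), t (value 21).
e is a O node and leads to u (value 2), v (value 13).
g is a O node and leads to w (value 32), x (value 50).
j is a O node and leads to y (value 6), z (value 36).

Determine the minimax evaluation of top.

a (O): min(-45, 17) = -45
b (O): min(26, -29) = -29
c (O): min(14, 7) = 7
North (X): max(-45, -29, 7) = 7
d (O): min(-19, 21) = -19
e (O): min(2, 13) = 2
South (X): max(-19, 2, -40) = 2
g (O): min(32, 50) = 32
j (O): min(6, 36) = 6
East (X): max(32, -47, 6) = 32
top (O): min(7, 2, 32) = 2

2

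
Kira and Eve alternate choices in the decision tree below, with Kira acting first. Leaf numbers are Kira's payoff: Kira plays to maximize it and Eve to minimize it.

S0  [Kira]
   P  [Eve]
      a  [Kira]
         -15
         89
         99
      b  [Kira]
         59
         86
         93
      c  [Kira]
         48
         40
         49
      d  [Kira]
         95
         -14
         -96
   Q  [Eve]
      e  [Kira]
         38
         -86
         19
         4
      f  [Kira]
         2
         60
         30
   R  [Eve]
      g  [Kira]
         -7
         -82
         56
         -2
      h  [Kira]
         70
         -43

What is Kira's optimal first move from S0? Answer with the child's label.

a (Kira): max(-15, 89, 99) = 99
b (Kira): max(59, 86, 93) = 93
c (Kira): max(48, 40, 49) = 49
d (Kira): max(95, -14, -96) = 95
P (Eve): min(99, 93, 49, 95) = 49
e (Kira): max(38, -86, 19, 4) = 38
f (Kira): max(2, 60, 30) = 60
Q (Eve): min(38, 60) = 38
g (Kira): max(-7, -82, 56, -2) = 56
h (Kira): max(70, -43) = 70
R (Eve): min(56, 70) = 56
S0 (Kira): max(49, 38, 56) = 56
Kira at S0 wants the highest of {P=49, Q=38, R=56}, so chooses R.

R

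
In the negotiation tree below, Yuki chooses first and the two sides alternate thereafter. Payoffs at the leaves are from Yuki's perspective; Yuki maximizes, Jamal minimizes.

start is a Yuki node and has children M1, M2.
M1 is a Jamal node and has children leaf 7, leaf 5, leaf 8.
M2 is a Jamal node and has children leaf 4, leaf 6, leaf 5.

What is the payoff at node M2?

M2 (Jamal): min(4, 6, 5) = 4

4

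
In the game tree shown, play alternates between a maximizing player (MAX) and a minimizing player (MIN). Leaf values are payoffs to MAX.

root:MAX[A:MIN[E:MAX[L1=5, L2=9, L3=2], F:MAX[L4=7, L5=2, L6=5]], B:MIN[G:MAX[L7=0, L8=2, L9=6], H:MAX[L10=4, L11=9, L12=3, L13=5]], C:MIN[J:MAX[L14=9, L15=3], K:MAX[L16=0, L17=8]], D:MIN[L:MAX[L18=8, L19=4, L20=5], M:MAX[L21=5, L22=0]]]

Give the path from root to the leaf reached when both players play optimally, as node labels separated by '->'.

E (MAX): max(5, 9, 2) = 9
F (MAX): max(7, 2, 5) = 7
A (MIN): min(9, 7) = 7
G (MAX): max(0, 2, 6) = 6
H (MAX): max(4, 9, 3, 5) = 9
B (MIN): min(6, 9) = 6
J (MAX): max(9, 3) = 9
K (MAX): max(0, 8) = 8
C (MIN): min(9, 8) = 8
L (MAX): max(8, 4, 5) = 8
M (MAX): max(5, 0) = 5
D (MIN): min(8, 5) = 5
root (MAX): max(7, 6, 8, 5) = 8
At root, MAX picks C (highest: 8).
At C, MIN picks K (lowest: 8).
At K, MAX picks L17 (highest: 8).
Terminal value 8.

root -> C -> K -> L17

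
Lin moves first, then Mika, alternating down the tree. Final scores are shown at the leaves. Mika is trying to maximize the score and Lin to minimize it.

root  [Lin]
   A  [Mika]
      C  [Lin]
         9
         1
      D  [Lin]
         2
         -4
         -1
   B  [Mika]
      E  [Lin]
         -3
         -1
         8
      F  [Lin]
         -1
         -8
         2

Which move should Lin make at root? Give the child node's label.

B

C (Lin): min(9, 1) = 1
D (Lin): min(2, -4, -1) = -4
A (Mika): max(1, -4) = 1
E (Lin): min(-3, -1, 8) = -3
F (Lin): min(-1, -8, 2) = -8
B (Mika): max(-3, -8) = -3
root (Lin): min(1, -3) = -3
Lin at root wants the lowest of {A=1, B=-3}, so chooses B.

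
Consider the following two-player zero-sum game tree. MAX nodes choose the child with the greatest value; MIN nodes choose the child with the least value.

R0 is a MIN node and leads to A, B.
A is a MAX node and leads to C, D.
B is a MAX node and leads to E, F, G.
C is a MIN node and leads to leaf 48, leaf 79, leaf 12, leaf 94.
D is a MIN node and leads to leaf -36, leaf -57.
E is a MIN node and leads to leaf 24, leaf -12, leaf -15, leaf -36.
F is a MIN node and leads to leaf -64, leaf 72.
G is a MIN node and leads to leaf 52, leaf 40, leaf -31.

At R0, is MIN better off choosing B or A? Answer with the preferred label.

E (MIN): min(24, -12, -15, -36) = -36
F (MIN): min(-64, 72) = -64
G (MIN): min(52, 40, -31) = -31
B (MAX): max(-36, -64, -31) = -31
C (MIN): min(48, 79, 12, 94) = 12
D (MIN): min(-36, -57) = -57
A (MAX): max(12, -57) = 12
MIN prefers the lower value; B=-31, A=12. B is better since -31 < 12.

B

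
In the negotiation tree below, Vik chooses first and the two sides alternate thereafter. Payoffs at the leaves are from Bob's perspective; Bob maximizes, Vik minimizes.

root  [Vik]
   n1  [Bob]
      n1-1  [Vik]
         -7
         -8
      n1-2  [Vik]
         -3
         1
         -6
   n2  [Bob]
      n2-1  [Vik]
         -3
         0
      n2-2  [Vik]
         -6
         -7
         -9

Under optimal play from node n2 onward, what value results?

n2-1 (Vik): min(-3, 0) = -3
n2-2 (Vik): min(-6, -7, -9) = -9
n2 (Bob): max(-3, -9) = -3

-3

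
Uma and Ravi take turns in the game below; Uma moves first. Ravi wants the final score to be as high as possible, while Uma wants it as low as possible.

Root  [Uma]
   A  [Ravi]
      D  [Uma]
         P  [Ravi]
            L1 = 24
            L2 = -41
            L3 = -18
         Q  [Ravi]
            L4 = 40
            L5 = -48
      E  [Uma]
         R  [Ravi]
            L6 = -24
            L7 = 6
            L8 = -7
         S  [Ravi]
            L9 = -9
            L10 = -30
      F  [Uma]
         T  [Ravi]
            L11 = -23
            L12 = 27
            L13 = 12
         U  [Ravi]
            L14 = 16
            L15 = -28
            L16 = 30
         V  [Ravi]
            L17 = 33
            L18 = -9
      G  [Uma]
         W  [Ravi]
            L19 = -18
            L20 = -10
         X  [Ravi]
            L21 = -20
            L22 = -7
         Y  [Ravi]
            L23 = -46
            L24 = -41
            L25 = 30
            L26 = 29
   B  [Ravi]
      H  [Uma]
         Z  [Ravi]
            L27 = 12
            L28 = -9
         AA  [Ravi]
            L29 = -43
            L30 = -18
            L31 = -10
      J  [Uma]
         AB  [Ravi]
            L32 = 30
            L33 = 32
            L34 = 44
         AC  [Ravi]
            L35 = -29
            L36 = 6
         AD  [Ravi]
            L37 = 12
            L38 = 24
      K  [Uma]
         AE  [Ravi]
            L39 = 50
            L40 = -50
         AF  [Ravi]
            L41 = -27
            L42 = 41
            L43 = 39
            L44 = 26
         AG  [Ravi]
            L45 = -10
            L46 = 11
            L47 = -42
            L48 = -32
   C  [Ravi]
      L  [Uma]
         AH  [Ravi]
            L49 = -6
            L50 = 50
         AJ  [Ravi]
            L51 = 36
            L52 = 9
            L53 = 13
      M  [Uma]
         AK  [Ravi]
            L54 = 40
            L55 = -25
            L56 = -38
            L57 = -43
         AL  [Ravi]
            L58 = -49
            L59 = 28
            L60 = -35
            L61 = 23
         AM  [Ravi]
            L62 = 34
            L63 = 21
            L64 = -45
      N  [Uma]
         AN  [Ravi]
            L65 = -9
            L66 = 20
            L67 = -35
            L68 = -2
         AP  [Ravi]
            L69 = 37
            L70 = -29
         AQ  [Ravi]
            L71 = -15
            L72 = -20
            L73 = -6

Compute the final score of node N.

-6

AN (Ravi): max(-9, 20, -35, -2) = 20
AP (Ravi): max(37, -29) = 37
AQ (Ravi): max(-15, -20, -6) = -6
N (Uma): min(20, 37, -6) = -6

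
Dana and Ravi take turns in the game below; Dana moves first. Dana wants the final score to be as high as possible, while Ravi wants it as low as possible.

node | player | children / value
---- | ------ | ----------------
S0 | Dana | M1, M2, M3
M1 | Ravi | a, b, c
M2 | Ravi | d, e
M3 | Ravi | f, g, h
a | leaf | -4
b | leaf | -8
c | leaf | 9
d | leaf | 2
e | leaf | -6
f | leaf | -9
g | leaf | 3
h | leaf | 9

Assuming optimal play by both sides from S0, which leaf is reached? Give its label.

M1 (Ravi): min(-4, -8, 9) = -8
M2 (Ravi): min(2, -6) = -6
M3 (Ravi): min(-9, 3, 9) = -9
S0 (Dana): max(-8, -6, -9) = -6
At S0, Dana picks M2 (highest: -6).
At M2, Ravi picks e (lowest: -6).
Terminal value -6.

e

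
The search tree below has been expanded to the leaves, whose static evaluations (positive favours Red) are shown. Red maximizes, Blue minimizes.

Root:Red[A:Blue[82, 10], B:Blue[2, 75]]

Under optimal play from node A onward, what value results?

A (Blue): min(82, 10) = 10

10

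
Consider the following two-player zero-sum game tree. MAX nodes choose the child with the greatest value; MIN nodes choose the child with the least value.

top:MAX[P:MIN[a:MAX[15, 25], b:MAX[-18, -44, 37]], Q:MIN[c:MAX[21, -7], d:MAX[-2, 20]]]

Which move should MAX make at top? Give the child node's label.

a (MAX): max(15, 25) = 25
b (MAX): max(-18, -44, 37) = 37
P (MIN): min(25, 37) = 25
c (MAX): max(21, -7) = 21
d (MAX): max(-2, 20) = 20
Q (MIN): min(21, 20) = 20
top (MAX): max(25, 20) = 25
MAX at top wants the highest of {P=25, Q=20}, so chooses P.

P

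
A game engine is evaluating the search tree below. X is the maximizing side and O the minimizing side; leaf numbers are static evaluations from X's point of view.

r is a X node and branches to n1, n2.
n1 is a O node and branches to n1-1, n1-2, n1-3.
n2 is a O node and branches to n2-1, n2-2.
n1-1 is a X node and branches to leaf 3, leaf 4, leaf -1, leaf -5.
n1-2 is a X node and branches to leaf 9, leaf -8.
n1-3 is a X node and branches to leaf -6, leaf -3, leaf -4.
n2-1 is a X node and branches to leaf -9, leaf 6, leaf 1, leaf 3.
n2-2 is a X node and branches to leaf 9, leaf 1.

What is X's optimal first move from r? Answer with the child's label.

n1-1 (X): max(3, 4, -1, -5) = 4
n1-2 (X): max(9, -8) = 9
n1-3 (X): max(-6, -3, -4) = -3
n1 (O): min(4, 9, -3) = -3
n2-1 (X): max(-9, 6, 1, 3) = 6
n2-2 (X): max(9, 1) = 9
n2 (O): min(6, 9) = 6
r (X): max(-3, 6) = 6
X at r wants the highest of {n1=-3, n2=6}, so chooses n2.

n2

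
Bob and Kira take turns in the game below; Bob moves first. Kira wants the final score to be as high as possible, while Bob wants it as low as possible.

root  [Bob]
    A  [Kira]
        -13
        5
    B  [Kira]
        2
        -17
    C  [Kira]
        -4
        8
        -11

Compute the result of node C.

8

C (Kira): max(-4, 8, -11) = 8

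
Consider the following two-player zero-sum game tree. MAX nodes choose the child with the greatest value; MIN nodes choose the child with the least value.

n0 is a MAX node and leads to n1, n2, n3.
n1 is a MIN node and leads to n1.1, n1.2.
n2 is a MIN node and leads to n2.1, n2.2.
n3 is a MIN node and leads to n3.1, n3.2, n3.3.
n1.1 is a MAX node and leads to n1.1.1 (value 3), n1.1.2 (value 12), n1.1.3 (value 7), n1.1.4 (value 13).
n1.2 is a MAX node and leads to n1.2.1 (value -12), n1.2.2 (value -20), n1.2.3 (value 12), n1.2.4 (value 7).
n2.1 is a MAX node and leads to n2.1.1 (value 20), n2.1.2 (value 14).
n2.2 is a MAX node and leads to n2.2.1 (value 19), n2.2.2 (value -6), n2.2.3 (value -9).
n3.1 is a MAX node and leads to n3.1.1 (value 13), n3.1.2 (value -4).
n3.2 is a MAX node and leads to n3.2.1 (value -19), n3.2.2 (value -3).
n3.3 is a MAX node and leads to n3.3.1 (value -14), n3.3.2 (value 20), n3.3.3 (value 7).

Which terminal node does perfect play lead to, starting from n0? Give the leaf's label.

n1.1 (MAX): max(3, 12, 7, 13) = 13
n1.2 (MAX): max(-12, -20, 12, 7) = 12
n1 (MIN): min(13, 12) = 12
n2.1 (MAX): max(20, 14) = 20
n2.2 (MAX): max(19, -6, -9) = 19
n2 (MIN): min(20, 19) = 19
n3.1 (MAX): max(13, -4) = 13
n3.2 (MAX): max(-19, -3) = -3
n3.3 (MAX): max(-14, 20, 7) = 20
n3 (MIN): min(13, -3, 20) = -3
n0 (MAX): max(12, 19, -3) = 19
At n0, MAX picks n2 (highest: 19).
At n2, MIN picks n2.2 (lowest: 19).
At n2.2, MAX picks n2.2.1 (highest: 19).
Terminal value 19.

n2.2.1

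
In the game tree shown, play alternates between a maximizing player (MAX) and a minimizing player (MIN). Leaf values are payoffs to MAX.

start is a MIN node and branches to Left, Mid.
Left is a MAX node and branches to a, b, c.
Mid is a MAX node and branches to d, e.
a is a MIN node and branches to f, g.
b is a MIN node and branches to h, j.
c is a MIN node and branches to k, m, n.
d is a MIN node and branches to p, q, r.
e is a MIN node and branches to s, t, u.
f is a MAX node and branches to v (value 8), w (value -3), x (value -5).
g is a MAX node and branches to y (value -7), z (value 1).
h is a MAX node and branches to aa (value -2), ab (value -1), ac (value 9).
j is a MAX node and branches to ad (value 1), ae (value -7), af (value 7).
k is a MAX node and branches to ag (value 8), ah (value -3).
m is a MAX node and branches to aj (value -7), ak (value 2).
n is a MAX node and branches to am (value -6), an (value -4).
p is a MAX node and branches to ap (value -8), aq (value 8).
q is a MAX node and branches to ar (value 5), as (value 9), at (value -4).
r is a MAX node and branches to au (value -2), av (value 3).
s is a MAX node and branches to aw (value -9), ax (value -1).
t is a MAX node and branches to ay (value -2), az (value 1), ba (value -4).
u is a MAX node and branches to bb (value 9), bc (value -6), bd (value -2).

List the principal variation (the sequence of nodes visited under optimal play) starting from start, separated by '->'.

start -> Mid -> d -> r -> av

f (MAX): max(8, -3, -5) = 8
g (MAX): max(-7, 1) = 1
a (MIN): min(8, 1) = 1
h (MAX): max(-2, -1, 9) = 9
j (MAX): max(1, -7, 7) = 7
b (MIN): min(9, 7) = 7
k (MAX): max(8, -3) = 8
m (MAX): max(-7, 2) = 2
n (MAX): max(-6, -4) = -4
c (MIN): min(8, 2, -4) = -4
Left (MAX): max(1, 7, -4) = 7
p (MAX): max(-8, 8) = 8
q (MAX): max(5, 9, -4) = 9
r (MAX): max(-2, 3) = 3
d (MIN): min(8, 9, 3) = 3
s (MAX): max(-9, -1) = -1
t (MAX): max(-2, 1, -4) = 1
u (MAX): max(9, -6, -2) = 9
e (MIN): min(-1, 1, 9) = -1
Mid (MAX): max(3, -1) = 3
start (MIN): min(7, 3) = 3
At start, MIN picks Mid (lowest: 3).
At Mid, MAX picks d (highest: 3).
At d, MIN picks r (lowest: 3).
At r, MAX picks av (highest: 3).
Terminal value 3.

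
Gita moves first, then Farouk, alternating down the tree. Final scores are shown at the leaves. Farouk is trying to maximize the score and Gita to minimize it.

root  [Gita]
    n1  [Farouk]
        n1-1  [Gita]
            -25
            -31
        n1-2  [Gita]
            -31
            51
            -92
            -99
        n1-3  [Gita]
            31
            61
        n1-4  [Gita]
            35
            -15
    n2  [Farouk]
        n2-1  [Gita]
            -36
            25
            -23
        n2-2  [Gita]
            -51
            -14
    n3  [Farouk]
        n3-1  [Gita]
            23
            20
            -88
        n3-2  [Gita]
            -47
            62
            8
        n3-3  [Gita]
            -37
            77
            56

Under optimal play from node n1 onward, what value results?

n1-1 (Gita): min(-25, -31) = -31
n1-2 (Gita): min(-31, 51, -92, -99) = -99
n1-3 (Gita): min(31, 61) = 31
n1-4 (Gita): min(35, -15) = -15
n1 (Farouk): max(-31, -99, 31, -15) = 31

31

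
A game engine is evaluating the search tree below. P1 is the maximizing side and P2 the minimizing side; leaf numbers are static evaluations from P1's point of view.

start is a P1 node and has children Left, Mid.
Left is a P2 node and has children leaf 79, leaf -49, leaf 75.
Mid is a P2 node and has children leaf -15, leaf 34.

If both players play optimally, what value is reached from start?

-15

Left (P2): min(79, -49, 75) = -49
Mid (P2): min(-15, 34) = -15
start (P1): max(-49, -15) = -15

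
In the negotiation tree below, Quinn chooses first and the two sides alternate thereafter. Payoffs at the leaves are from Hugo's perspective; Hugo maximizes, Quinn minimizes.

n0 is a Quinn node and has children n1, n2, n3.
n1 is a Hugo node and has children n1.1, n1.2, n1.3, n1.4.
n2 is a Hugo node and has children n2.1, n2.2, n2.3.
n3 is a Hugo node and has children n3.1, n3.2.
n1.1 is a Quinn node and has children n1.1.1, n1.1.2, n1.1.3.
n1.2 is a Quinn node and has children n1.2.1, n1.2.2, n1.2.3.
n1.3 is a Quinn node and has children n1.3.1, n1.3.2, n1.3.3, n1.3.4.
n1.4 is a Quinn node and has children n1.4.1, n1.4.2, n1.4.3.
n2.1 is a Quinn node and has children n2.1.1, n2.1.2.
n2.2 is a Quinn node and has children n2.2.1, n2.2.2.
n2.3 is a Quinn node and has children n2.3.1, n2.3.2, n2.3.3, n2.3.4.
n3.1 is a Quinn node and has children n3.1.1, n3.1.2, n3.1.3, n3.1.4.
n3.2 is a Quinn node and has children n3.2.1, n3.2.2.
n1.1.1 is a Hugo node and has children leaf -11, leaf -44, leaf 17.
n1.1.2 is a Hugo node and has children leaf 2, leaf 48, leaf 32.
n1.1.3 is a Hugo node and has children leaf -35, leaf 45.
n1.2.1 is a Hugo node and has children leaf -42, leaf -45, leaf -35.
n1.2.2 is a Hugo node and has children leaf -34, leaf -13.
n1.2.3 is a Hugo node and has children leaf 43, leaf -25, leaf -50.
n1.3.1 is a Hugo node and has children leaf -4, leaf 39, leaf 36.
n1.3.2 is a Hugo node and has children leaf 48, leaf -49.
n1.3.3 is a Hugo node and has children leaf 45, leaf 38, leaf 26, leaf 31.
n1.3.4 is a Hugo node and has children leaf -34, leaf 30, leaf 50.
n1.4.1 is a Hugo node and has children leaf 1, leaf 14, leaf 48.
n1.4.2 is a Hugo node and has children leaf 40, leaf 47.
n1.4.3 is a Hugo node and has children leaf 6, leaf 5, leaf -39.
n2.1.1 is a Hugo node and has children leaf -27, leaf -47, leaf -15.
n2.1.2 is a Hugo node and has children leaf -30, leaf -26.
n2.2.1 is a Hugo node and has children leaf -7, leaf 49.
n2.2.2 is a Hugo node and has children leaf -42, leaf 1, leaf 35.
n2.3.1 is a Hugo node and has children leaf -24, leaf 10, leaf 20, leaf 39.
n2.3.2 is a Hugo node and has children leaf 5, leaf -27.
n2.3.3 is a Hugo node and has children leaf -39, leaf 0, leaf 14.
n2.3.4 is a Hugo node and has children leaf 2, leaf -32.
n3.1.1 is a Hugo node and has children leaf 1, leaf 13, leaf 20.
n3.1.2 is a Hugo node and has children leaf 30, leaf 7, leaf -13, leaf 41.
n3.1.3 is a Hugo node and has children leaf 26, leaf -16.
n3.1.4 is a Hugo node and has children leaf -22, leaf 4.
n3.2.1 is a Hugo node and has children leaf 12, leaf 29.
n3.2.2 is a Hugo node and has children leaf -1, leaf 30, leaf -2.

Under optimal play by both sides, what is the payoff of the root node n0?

n1.1.1 (Hugo): max(-11, -44, 17) = 17
n1.1.2 (Hugo): max(2, 48, 32) = 48
n1.1.3 (Hugo): max(-35, 45) = 45
n1.1 (Quinn): min(17, 48, 45) = 17
n1.2.1 (Hugo): max(-42, -45, -35) = -35
n1.2.2 (Hugo): max(-34, -13) = -13
n1.2.3 (Hugo): max(43, -25, -50) = 43
n1.2 (Quinn): min(-35, -13, 43) = -35
n1.3.1 (Hugo): max(-4, 39, 36) = 39
n1.3.2 (Hugo): max(48, -49) = 48
n1.3.3 (Hugo): max(45, 38, 26, 31) = 45
n1.3.4 (Hugo): max(-34, 30, 50) = 50
n1.3 (Quinn): min(39, 48, 45, 50) = 39
n1.4.1 (Hugo): max(1, 14, 48) = 48
n1.4.2 (Hugo): max(40, 47) = 47
n1.4.3 (Hugo): max(6, 5, -39) = 6
n1.4 (Quinn): min(48, 47, 6) = 6
n1 (Hugo): max(17, -35, 39, 6) = 39
n2.1.1 (Hugo): max(-27, -47, -15) = -15
n2.1.2 (Hugo): max(-30, -26) = -26
n2.1 (Quinn): min(-15, -26) = -26
n2.2.1 (Hugo): max(-7, 49) = 49
n2.2.2 (Hugo): max(-42, 1, 35) = 35
n2.2 (Quinn): min(49, 35) = 35
n2.3.1 (Hugo): max(-24, 10, 20, 39) = 39
n2.3.2 (Hugo): max(5, -27) = 5
n2.3.3 (Hugo): max(-39, 0, 14) = 14
n2.3.4 (Hugo): max(2, -32) = 2
n2.3 (Quinn): min(39, 5, 14, 2) = 2
n2 (Hugo): max(-26, 35, 2) = 35
n3.1.1 (Hugo): max(1, 13, 20) = 20
n3.1.2 (Hugo): max(30, 7, -13, 41) = 41
n3.1.3 (Hugo): max(26, -16) = 26
n3.1.4 (Hugo): max(-22, 4) = 4
n3.1 (Quinn): min(20, 41, 26, 4) = 4
n3.2.1 (Hugo): max(12, 29) = 29
n3.2.2 (Hugo): max(-1, 30, -2) = 30
n3.2 (Quinn): min(29, 30) = 29
n3 (Hugo): max(4, 29) = 29
n0 (Quinn): min(39, 35, 29) = 29

29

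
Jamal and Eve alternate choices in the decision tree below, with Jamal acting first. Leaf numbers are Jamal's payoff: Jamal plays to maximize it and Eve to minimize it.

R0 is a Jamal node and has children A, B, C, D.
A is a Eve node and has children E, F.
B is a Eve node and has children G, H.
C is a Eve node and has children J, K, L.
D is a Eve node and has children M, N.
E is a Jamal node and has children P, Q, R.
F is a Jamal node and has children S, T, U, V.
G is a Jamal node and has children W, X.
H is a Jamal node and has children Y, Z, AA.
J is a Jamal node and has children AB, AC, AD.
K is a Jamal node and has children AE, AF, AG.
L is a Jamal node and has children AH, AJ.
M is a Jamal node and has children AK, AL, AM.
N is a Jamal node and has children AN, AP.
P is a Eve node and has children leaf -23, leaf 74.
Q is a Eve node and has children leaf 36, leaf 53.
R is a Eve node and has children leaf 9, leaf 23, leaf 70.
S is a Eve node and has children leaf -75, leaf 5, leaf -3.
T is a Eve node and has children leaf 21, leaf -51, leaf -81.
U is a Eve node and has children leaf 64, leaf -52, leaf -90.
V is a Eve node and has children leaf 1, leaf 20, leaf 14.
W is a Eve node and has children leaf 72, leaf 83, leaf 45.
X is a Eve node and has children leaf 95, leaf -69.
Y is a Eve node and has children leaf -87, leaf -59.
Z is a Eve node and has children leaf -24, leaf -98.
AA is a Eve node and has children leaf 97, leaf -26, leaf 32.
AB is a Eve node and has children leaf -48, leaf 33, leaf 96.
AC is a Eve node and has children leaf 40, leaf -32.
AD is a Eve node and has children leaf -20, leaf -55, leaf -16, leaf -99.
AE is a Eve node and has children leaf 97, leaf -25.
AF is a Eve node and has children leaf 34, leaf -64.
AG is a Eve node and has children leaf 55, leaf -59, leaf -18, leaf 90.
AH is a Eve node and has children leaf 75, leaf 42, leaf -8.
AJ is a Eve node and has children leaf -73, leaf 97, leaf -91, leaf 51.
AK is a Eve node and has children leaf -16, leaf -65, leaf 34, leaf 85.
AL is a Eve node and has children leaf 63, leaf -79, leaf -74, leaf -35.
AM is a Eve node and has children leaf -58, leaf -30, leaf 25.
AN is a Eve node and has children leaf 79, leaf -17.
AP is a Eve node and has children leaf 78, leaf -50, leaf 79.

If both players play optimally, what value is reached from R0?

P (Eve): min(-23, 74) = -23
Q (Eve): min(36, 53) = 36
R (Eve): min(9, 23, 70) = 9
E (Jamal): max(-23, 36, 9) = 36
S (Eve): min(-75, 5, -3) = -75
T (Eve): min(21, -51, -81) = -81
U (Eve): min(64, -52, -90) = -90
V (Eve): min(1, 20, 14) = 1
F (Jamal): max(-75, -81, -90, 1) = 1
A (Eve): min(36, 1) = 1
W (Eve): min(72, 83, 45) = 45
X (Eve): min(95, -69) = -69
G (Jamal): max(45, -69) = 45
Y (Eve): min(-87, -59) = -87
Z (Eve): min(-24, -98) = -98
AA (Eve): min(97, -26, 32) = -26
H (Jamal): max(-87, -98, -26) = -26
B (Eve): min(45, -26) = -26
AB (Eve): min(-48, 33, 96) = -48
AC (Eve): min(40, -32) = -32
AD (Eve): min(-20, -55, -16, -99) = -99
J (Jamal): max(-48, -32, -99) = -32
AE (Eve): min(97, -25) = -25
AF (Eve): min(34, -64) = -64
AG (Eve): min(55, -59, -18, 90) = -59
K (Jamal): max(-25, -64, -59) = -25
AH (Eve): min(75, 42, -8) = -8
AJ (Eve): min(-73, 97, -91, 51) = -91
L (Jamal): max(-8, -91) = -8
C (Eve): min(-32, -25, -8) = -32
AK (Eve): min(-16, -65, 34, 85) = -65
AL (Eve): min(63, -79, -74, -35) = -79
AM (Eve): min(-58, -30, 25) = -58
M (Jamal): max(-65, -79, -58) = -58
AN (Eve): min(79, -17) = -17
AP (Eve): min(78, -50, 79) = -50
N (Jamal): max(-17, -50) = -17
D (Eve): min(-58, -17) = -58
R0 (Jamal): max(1, -26, -32, -58) = 1

1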